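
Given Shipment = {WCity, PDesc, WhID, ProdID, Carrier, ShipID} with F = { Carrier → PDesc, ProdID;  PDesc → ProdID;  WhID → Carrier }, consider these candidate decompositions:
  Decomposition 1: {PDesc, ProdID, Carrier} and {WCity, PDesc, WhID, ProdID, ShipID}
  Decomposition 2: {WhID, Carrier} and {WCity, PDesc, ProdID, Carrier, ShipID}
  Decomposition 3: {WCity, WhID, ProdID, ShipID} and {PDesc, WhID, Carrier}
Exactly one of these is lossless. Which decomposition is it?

Decomposition 3

Decomposition 1: common = {PDesc, ProdID}, closure = {PDesc, ProdID} → lossy.
Decomposition 2: common = {Carrier}, closure = {PDesc, ProdID, Carrier} → lossy.
Decomposition 3: common = {WhID}, closure = {PDesc, WhID, ProdID, Carrier} → lossless.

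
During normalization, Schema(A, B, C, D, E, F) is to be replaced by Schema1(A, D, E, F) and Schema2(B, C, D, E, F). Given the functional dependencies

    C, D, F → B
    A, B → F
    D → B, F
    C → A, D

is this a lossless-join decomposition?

Common attributes: Schema1 ∩ Schema2 = {D, E, F}.
Closure of {D, E, F}: D → B, F applies, adding B. So (D, E, F)⁺ = {B, D, E, F}.
The closure contains neither all of Schema1 = {A, D, E, F} nor all of Schema2 = {B, C, D, E, F}, so the common attributes are not a superkey of either fragment. The join is lossy.

No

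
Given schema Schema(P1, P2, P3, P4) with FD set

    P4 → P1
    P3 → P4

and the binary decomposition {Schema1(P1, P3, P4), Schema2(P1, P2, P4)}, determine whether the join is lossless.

No

Common attributes: Schema1 ∩ Schema2 = {P1, P4}.
No dependency enlarges {P1, P4}, so (P1, P4)⁺ = {P1, P4}.
The closure contains neither all of Schema1 = {P1, P3, P4} nor all of Schema2 = {P1, P2, P4}, so the common attributes are not a superkey of either fragment. The join is lossy.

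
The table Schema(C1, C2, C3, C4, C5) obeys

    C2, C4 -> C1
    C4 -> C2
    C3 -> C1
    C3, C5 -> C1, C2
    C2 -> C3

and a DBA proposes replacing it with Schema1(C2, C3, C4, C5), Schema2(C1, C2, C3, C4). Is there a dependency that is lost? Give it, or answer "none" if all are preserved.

none

C2, C4 → C1 lies within Schema2.
C4 → C2 lies within Schema1.
C3 → C1 lies within Schema2.
C3, C5 → C1, C2: restricted closure across fragments reaches C1, C2.
C2 → C3 lies within Schema1.
Every dependency is enforceable on the fragments, so the decomposition is dependency-preserving.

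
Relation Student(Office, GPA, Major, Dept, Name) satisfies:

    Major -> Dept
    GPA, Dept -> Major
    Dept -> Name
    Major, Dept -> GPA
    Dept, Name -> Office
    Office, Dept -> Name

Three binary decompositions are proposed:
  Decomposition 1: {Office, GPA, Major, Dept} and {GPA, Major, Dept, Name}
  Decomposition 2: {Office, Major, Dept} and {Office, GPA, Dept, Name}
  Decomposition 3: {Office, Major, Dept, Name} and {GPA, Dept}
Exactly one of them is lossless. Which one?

Decomposition 1: common = {GPA, Major, Dept}, closure = {Office, GPA, Major, Dept, Name} → lossless.
Decomposition 2: common = {Office, Dept}, closure = {Office, Dept, Name} → lossy.
Decomposition 3: common = {Dept}, closure = {Office, Dept, Name} → lossy.

Decomposition 1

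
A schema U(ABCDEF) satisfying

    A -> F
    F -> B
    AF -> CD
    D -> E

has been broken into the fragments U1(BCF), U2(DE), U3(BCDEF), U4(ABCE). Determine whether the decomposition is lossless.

Chase test. Columns are ABCDEF; row i has aⱼ where attribute j ∈ Ui, else bᵢⱼ.
Initial tableau (one row per fragment):
  row 1: b11 a2 a3 b14 b15 a6
  row 2: b21 b22 b23 a4 a5 b26
  row 3: b31 a2 a3 a4 a5 a6
  row 4: a1 a2 a3 b44 a5 b46
No row becomes fully distinguished — the join is lossy.

No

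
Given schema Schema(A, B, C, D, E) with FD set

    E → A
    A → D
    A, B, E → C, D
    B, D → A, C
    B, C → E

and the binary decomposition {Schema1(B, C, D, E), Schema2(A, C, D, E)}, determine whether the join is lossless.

Common attributes: Schema1 ∩ Schema2 = {C, D, E}.
Closure of {C, D, E}: E → A applies, adding A. So (C, D, E)⁺ = {A, C, D, E}.
This closure contains every attribute of Schema2, so Schema1 ∩ Schema2 → Schema2. The join is lossless.

Yes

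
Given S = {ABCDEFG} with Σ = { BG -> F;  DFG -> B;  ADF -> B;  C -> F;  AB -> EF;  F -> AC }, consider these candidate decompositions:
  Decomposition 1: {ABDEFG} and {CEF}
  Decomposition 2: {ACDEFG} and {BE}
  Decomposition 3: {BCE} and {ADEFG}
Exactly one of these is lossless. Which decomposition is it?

Decomposition 1: common = {EF}, closure = {ACEF} → lossless.
Decomposition 2: common = {E}, closure = {E} → lossy.
Decomposition 3: common = {E}, closure = {E} → lossy.

Decomposition 1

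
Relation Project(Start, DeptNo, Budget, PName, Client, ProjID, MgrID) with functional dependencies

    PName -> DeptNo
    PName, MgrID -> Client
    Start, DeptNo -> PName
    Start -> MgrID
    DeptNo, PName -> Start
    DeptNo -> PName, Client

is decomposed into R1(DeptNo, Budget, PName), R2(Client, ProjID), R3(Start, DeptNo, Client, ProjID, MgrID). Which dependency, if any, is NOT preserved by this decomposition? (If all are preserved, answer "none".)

none

PName → DeptNo lies within R1.
PName, MgrID → Client: restricted closure across fragments reaches Client.
Start, DeptNo → PName: restricted closure across fragments reaches PName.
Start → MgrID lies within R3.
DeptNo, PName → Start: restricted closure across fragments reaches Start.
DeptNo → PName, Client: restricted closure across fragments reaches PName, Client.
Every dependency is enforceable on the fragments, so the decomposition is dependency-preserving.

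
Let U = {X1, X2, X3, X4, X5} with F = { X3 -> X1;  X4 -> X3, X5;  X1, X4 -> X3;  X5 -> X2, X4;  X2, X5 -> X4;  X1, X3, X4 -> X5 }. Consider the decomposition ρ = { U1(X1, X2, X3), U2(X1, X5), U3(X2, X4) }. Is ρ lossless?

Chase test. Columns are X1, X2, X3, X4, X5; row i has aⱼ where attribute j ∈ Ui, else bᵢⱼ.
Initial tableau (one row per fragment):
  row 1: a1 a2 a3 b14 b15
  row 2: a1 b22 b23 b24 a5
  row 3: b31 a2 b33 a4 b35
No row becomes fully distinguished — the join is lossy.

No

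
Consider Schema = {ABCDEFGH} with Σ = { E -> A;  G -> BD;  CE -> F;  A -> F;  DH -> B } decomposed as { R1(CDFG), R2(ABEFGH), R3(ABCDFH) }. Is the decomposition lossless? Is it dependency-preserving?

Lossless test (chase): Rows 1 and 2 agree on G; apply G→BD and equate their BD entries. No row becomes fully distinguished — the join is lossy.
Dependency preservation: G → BD; CE → F are not contained in any single fragment, but the restricted closure of each left-hand side across the fragments still reaches the right-hand side; the remaining FDs each lie inside some fragment. All dependencies are preserved.

lossy but dependency-preserving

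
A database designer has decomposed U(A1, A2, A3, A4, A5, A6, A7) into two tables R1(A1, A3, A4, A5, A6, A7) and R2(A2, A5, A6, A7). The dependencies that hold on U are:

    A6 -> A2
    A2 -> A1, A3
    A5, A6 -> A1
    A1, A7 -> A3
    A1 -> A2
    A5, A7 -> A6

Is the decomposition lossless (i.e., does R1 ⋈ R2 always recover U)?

Common attributes: R1 ∩ R2 = {A5, A6, A7}.
Closure of {A5, A6, A7}: A6 → A2 applies, adding A2; A2 → A1, A3 applies, adding A1, A3. So (A5, A6, A7)⁺ = {A1, A2, A3, A5, A6, A7}.
This closure contains every attribute of R2, so R1 ∩ R2 → R2. The join is lossless.

Yes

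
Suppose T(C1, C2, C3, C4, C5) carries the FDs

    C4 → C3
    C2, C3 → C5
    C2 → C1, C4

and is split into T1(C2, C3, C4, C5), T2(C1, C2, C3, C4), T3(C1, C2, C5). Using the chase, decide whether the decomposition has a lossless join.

Chase test. Columns are C1, C2, C3, C4, C5; row i has aⱼ where attribute j ∈ Ti, else bᵢⱼ.
Initial tableau (one row per fragment):
  row 1: b11 a2 a3 a4 a5
  row 2: a1 a2 a3 a4 b25
  row 3: a1 a2 b33 b34 a5
Rows 1 and 2 agree on C2, C3; apply C2, C3→C5 and equate their C5 entries.
Rows 1 and 2 agree on C2; apply C2→C1, C4 and equate their C1, C4 entries.
Rows 1 and 3 agree on C2; apply C2→C1, C4 and equate their C1, C4 entries.
Rows 1 and 3 agree on C4; apply C4→C3 and equate their C3 entries.
Row 1 is now all distinguished symbols — the join is lossless.

Yes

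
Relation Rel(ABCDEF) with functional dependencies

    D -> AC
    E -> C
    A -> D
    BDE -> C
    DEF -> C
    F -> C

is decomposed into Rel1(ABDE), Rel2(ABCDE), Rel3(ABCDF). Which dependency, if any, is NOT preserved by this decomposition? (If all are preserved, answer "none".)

D → AC lies within Rel2.
E → C lies within Rel2.
A → D lies within Rel1.
BDE → C lies within Rel2.
DEF → C: restricted closure across fragments reaches C.
F → C lies within Rel3.
Every dependency is enforceable on the fragments, so the decomposition is dependency-preserving.

none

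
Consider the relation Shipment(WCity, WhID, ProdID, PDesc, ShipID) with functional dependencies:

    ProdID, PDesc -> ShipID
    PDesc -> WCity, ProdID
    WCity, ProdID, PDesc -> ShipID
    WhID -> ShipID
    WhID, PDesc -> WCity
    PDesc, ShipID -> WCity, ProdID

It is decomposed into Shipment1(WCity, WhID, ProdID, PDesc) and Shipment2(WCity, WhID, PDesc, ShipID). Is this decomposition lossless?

Yes

Common attributes: Shipment1 ∩ Shipment2 = {WCity, WhID, PDesc}.
Closure of {WCity, WhID, PDesc}: PDesc → WCity, ProdID applies, adding ProdID; WCity, ProdID, PDesc → ShipID applies, adding ShipID. So (WCity, WhID, PDesc)⁺ = {WCity, WhID, ProdID, PDesc, ShipID}.
This closure contains every attribute of Shipment1, so Shipment1 ∩ Shipment2 → Shipment1. The join is lossless.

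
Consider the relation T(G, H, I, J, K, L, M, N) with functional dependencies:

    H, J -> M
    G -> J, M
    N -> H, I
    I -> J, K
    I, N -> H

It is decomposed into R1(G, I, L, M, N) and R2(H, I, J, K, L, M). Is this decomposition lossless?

Common attributes: R1 ∩ R2 = {I, L, M}.
Closure of {I, L, M}: I → J, K applies, adding J, K. So (I, L, M)⁺ = {I, J, K, L, M}.
The closure contains neither all of R1 = {G, I, L, M, N} nor all of R2 = {H, I, J, K, L, M}, so the common attributes are not a superkey of either fragment. The join is lossy.

No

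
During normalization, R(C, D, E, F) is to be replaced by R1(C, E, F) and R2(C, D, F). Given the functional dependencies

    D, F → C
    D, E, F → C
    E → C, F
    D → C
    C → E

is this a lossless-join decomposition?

Yes

Common attributes: R1 ∩ R2 = {C, F}.
Closure of {C, F}: C → E applies, adding E. So (C, F)⁺ = {C, E, F}.
This closure contains every attribute of R1, so R1 ∩ R2 → R1. The join is lossless.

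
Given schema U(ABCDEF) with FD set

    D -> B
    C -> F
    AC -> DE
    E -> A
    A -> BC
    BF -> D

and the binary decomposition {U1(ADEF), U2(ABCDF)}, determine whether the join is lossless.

Yes

Common attributes: U1 ∩ U2 = {ADF}.
Closure of {ADF}: D → B applies, adding B; A → BC applies, adding C; AC → DE applies, adding E. So (ADF)⁺ = {ABCDEF}.
This closure contains every attribute of U1, so U1 ∩ U2 → U1. The join is lossless.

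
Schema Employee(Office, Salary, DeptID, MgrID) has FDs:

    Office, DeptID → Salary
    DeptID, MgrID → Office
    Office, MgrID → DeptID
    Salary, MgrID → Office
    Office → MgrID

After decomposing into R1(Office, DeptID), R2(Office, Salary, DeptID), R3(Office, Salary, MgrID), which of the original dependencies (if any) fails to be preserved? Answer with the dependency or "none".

DeptID, MgrID → Office

Check DeptID, MgrID → Office: no single fragment contains all of {Office, DeptID, MgrID}, and the restricted closure of {DeptID, MgrID} across the fragments never reaches {Office}.
Office, DeptID → Salary is preserved.
Office, MgrID → DeptID is preserved.
Salary, MgrID → Office is preserved.
Office → MgrID is preserved.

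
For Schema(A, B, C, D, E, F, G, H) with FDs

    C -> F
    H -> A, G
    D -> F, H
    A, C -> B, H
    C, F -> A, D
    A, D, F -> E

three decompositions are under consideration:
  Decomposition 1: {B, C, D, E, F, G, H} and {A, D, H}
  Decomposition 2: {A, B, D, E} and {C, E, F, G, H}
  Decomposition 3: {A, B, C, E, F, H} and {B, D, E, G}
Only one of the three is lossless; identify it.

Decomposition 1: common = {D, H}, closure = {A, D, E, F, G, H} → lossless.
Decomposition 2: common = {E}, closure = {E} → lossy.
Decomposition 3: common = {B, E}, closure = {B, E} → lossy.

Decomposition 1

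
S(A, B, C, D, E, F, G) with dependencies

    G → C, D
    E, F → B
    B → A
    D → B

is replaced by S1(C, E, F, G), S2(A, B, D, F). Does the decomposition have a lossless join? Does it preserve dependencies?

lossy and not dependency-preserving

Lossless test: (F)⁺ = {F}, which is a superkey of neither fragment — lossy.
Dependency preservation: the restricted closure of {G} across the fragments never reaches {C, D}, so G → C, D cannot be enforced without a join — not preserved.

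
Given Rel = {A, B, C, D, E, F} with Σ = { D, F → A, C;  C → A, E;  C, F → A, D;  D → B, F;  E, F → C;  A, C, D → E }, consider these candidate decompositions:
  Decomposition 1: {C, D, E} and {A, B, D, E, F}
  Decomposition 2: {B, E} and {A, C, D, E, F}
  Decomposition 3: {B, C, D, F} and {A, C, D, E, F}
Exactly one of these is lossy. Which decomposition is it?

Decomposition 2

Decomposition 1: common = {D, E}, closure = {A, B, C, D, E, F} → lossless.
Decomposition 2: common = {E}, closure = {E} → lossy.
Decomposition 3: common = {C, D, F}, closure = {A, B, C, D, E, F} → lossless.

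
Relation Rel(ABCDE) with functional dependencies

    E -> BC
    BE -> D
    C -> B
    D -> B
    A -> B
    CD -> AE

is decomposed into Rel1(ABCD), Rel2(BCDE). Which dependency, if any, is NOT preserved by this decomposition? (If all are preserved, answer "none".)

none

E → BC lies within Rel2.
BE → D lies within Rel2.
C → B lies within Rel1.
D → B lies within Rel1.
A → B lies within Rel1.
CD → AE: restricted closure across fragments reaches AE.
Every dependency is enforceable on the fragments, so the decomposition is dependency-preserving.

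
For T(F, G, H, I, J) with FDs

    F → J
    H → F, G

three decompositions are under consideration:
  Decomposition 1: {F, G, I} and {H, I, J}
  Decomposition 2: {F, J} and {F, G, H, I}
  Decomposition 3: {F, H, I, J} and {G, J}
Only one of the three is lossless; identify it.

Decomposition 1: common = {I}, closure = {I} → lossy.
Decomposition 2: common = {F}, closure = {F, J} → lossless.
Decomposition 3: common = {J}, closure = {J} → lossy.

Decomposition 2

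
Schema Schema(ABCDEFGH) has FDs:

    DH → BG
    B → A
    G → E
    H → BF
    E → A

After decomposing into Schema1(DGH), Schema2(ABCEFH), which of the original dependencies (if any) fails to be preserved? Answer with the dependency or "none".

Check G → E: no single fragment contains all of {EG}, and the restricted closure of {G} across the fragments never reaches {E}.
DH → BG is preserved.
B → A is preserved.
H → BF is preserved.
E → A is preserved.

G → E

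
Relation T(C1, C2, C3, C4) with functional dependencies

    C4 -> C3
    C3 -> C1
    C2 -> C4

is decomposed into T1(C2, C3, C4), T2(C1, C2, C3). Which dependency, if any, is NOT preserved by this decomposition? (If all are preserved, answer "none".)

C4 → C3 lies within T1.
C3 → C1 lies within T2.
C2 → C4 lies within T1.
Every dependency is enforceable on the fragments, so the decomposition is dependency-preserving.

none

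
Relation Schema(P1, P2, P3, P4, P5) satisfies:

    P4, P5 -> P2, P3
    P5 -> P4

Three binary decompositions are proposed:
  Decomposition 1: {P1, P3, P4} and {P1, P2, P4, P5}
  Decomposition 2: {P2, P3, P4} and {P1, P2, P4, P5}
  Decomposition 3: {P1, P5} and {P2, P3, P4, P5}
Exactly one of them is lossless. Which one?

Decomposition 1: common = {P1, P4}, closure = {P1, P4} → lossy.
Decomposition 2: common = {P2, P4}, closure = {P2, P4} → lossy.
Decomposition 3: common = {P5}, closure = {P2, P3, P4, P5} → lossless.

Decomposition 3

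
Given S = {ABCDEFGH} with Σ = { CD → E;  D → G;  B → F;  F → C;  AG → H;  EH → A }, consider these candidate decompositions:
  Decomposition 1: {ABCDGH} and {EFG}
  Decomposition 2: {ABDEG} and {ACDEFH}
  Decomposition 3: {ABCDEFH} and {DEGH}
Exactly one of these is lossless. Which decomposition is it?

Decomposition 3

Decomposition 1: common = {G}, closure = {G} → lossy.
Decomposition 2: common = {ADE}, closure = {ADEGH} → lossy.
Decomposition 3: common = {DEH}, closure = {ADEGH} → lossless.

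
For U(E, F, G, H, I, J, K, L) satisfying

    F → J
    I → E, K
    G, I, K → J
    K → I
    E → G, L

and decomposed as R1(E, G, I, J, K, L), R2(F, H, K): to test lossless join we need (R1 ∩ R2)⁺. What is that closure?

E, G, I, J, K, L

R1 ∩ R2 = {K}.
K → I applies, adding I
I → E, K applies, adding E
E → G, L applies, adding G, L
G, I, K → J applies, adding J
Closure: {E, G, I, J, K, L}.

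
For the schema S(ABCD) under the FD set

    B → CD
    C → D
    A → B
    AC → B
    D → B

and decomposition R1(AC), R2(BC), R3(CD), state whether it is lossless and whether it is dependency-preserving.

lossless and dependency-preserving

Lossless test (chase): Rows 1 and 2 agree on C; apply C→D and equate their D entries. Rows 1 and 3 agree on C; apply C→D and equate their D entries. Rows 1 and 2 agree on D; apply D→B and equate their B entries. Rows 1 and 3 agree on D; apply D→B and equate their B entries. Row 1 is now all distinguished symbols — the join is lossless.
Dependency preservation: B → CD; A → B; AC → B; D → B are not contained in any single fragment, but the restricted closure of each left-hand side across the fragments still reaches the right-hand side; the remaining FDs each lie inside some fragment. All dependencies are preserved.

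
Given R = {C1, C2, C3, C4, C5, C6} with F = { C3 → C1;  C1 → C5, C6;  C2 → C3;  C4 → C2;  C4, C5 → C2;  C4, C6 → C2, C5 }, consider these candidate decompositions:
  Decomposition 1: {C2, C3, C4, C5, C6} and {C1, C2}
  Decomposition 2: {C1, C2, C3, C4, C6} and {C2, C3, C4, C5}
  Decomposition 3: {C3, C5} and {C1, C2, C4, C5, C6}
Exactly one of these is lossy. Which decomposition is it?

Decomposition 1: common = {C2}, closure = {C1, C2, C3, C5, C6} → lossless.
Decomposition 2: common = {C2, C3, C4}, closure = {C1, C2, C3, C4, C5, C6} → lossless.
Decomposition 3: common = {C5}, closure = {C5} → lossy.

Decomposition 3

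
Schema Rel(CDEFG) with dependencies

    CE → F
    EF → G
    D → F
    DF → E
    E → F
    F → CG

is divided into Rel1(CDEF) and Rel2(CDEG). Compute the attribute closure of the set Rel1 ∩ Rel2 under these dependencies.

CDEFG

Rel1 ∩ Rel2 = {CDE}.
CE → F applies, adding F
EF → G applies, adding G
Closure: {CDEFG}.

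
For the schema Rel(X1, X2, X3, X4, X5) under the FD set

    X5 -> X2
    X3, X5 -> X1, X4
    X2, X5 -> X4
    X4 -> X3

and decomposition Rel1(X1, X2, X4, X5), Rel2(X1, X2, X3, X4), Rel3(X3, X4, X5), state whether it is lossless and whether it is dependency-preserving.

lossless and dependency-preserving

Lossless test (chase): Rows 1 and 3 agree on X5; apply X5→X2 and equate their X2 entries. Rows 1 and 2 agree on X4; apply X4→X3 and equate their X3 entries. Rows 1 and 3 agree on X3, X5; apply X3, X5→X1, X4 and equate their X1, X4 entries. Row 1 is now all distinguished symbols — the join is lossless.
Dependency preservation: X3, X5 → X1, X4 is not contained in any single fragment, but the restricted closure of its left-hand side across the fragments still reaches the right-hand side; the remaining FDs each lie inside some fragment. All dependencies are preserved.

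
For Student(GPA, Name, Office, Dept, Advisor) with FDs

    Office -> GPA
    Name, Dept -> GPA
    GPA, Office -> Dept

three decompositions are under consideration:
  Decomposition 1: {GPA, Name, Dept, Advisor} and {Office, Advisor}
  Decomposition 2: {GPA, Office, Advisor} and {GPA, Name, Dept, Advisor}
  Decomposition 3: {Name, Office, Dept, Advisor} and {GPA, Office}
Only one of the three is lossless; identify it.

Decomposition 3

Decomposition 1: common = {Advisor}, closure = {Advisor} → lossy.
Decomposition 2: common = {GPA, Advisor}, closure = {GPA, Advisor} → lossy.
Decomposition 3: common = {Office}, closure = {GPA, Office, Dept} → lossless.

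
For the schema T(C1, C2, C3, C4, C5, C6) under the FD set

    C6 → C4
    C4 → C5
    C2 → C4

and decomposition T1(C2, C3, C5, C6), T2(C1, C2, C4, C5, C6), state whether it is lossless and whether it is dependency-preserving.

Lossless test: (C2, C5, C6)⁺ = {C2, C4, C5, C6}, which is a superkey of neither fragment — lossy.
Dependency preservation: every FD's attributes lie within a single fragment, so each can be enforced locally — preserved.

lossy but dependency-preserving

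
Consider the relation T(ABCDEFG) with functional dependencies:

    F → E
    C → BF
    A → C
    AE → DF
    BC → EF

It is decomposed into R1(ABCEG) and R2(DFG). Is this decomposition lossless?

Common attributes: R1 ∩ R2 = {G}.
No dependency enlarges {G}, so (G)⁺ = {G}.
The closure contains neither all of R1 = {ABCEG} nor all of R2 = {DFG}, so the common attributes are not a superkey of either fragment. The join is lossy.

No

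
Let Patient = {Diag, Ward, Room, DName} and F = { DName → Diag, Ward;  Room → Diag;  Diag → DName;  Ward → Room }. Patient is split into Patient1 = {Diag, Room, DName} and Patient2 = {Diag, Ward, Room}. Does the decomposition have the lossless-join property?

Common attributes: Patient1 ∩ Patient2 = {Diag, Room}.
Closure of {Diag, Room}: Diag → DName applies, adding DName; DName → Diag, Ward applies, adding Ward. So (Diag, Room)⁺ = {Diag, Ward, Room, DName}.
This closure contains every attribute of Patient1, so Patient1 ∩ Patient2 → Patient1. The join is lossless.

Yes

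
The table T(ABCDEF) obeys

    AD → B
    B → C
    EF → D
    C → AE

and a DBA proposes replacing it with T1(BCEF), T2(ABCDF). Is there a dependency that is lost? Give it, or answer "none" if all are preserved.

Check EF → D: no single fragment contains all of {DEF}, and the restricted closure of {EF} across the fragments never reaches {D}.
AD → B is preserved.
B → C is preserved.
C → AE is preserved.

EF → D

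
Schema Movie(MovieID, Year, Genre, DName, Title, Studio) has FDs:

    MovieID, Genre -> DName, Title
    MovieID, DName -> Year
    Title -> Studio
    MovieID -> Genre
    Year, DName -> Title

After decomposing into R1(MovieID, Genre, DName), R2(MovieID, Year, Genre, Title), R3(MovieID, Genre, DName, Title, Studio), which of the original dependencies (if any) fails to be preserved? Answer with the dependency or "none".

Year, DName -> Title

Check Year, DName → Title: no single fragment contains all of {Year, DName, Title}, and the restricted closure of {Year, DName} across the fragments never reaches {Title}.
MovieID, Genre → DName, Title is preserved.
MovieID, DName → Year is preserved.
Title → Studio is preserved.
MovieID → Genre is preserved.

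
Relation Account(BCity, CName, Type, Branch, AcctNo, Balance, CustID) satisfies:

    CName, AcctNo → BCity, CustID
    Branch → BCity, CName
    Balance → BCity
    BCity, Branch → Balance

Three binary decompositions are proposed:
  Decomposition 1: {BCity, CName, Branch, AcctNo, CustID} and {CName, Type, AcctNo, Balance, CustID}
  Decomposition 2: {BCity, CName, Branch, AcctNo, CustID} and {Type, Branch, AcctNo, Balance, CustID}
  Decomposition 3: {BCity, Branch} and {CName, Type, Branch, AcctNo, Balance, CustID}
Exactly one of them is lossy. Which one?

Decomposition 1: common = {CName, AcctNo, CustID}, closure = {BCity, CName, AcctNo, CustID} → lossy.
Decomposition 2: common = {Branch, AcctNo, CustID}, closure = {BCity, CName, Branch, AcctNo, Balance, CustID} → lossless.
Decomposition 3: common = {Branch}, closure = {BCity, CName, Branch, Balance} → lossless.

Decomposition 1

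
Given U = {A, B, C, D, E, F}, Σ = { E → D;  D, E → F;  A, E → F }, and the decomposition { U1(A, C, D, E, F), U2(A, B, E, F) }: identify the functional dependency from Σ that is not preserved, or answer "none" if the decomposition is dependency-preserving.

E → D lies within U1.
D, E → F lies within U1.
A, E → F lies within U1.
Every dependency is enforceable on the fragments, so the decomposition is dependency-preserving.

none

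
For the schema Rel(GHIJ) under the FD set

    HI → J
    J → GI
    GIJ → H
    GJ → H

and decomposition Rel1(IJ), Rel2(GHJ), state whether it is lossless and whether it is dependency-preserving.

Lossless test: (J)⁺ = {GHIJ}, which contains all of one fragment — lossless.
Dependency preservation: the restricted closure of {HI} across the fragments never reaches {J}, so HI → J cannot be enforced without a join — not preserved.

lossless but not dependency-preserving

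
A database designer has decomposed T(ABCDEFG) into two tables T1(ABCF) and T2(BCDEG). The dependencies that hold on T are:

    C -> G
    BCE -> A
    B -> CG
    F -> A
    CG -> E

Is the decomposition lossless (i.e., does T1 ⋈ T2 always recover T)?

No

Common attributes: T1 ∩ T2 = {BC}.
Closure of {BC}: C → G applies, adding G; CG → E applies, adding E; BCE → A applies, adding A. So (BC)⁺ = {ABCEG}.
The closure contains neither all of T1 = {ABCF} nor all of T2 = {BCDEG}, so the common attributes are not a superkey of either fragment. The join is lossy.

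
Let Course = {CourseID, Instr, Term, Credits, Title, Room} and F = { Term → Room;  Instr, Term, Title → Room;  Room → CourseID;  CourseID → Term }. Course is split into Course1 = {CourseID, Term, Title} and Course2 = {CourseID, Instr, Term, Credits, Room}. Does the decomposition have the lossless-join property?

Common attributes: Course1 ∩ Course2 = {CourseID, Term}.
Closure of {CourseID, Term}: Term → Room applies, adding Room. So (CourseID, Term)⁺ = {CourseID, Term, Room}.
The closure contains neither all of Course1 = {CourseID, Term, Title} nor all of Course2 = {CourseID, Instr, Term, Credits, Room}, so the common attributes are not a superkey of either fragment. The join is lossy.

No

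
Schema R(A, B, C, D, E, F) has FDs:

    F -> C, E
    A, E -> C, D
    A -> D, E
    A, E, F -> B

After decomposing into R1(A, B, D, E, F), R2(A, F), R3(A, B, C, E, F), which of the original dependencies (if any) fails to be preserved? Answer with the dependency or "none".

F → C, E lies within R3.
A, E → C, D: restricted closure across fragments reaches C, D.
A → D, E lies within R1.
A, E, F → B lies within R1.
Every dependency is enforceable on the fragments, so the decomposition is dependency-preserving.

none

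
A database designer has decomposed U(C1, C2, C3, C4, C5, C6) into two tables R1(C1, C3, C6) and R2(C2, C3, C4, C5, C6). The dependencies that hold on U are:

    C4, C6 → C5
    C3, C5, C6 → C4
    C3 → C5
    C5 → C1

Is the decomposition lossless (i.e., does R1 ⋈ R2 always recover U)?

Yes

Common attributes: R1 ∩ R2 = {C3, C6}.
Closure of {C3, C6}: C3 → C5 applies, adding C5; C5 → C1 applies, adding C1; C3, C5, C6 → C4 applies, adding C4. So (C3, C6)⁺ = {C1, C3, C4, C5, C6}.
This closure contains every attribute of R1, so R1 ∩ R2 → R1. The join is lossless.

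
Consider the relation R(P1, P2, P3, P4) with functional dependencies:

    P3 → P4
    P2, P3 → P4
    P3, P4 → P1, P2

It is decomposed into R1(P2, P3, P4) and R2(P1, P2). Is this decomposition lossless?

Common attributes: R1 ∩ R2 = {P2}.
No dependency enlarges {P2}, so (P2)⁺ = {P2}.
The closure contains neither all of R1 = {P2, P3, P4} nor all of R2 = {P1, P2}, so the common attributes are not a superkey of either fragment. The join is lossy.

No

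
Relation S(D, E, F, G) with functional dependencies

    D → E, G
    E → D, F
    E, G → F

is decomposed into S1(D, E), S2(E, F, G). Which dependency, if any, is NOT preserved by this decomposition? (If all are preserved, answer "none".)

D → E, G: restricted closure across fragments reaches E, G.
E → D, F: restricted closure across fragments reaches D, F.
E, G → F lies within S2.
Every dependency is enforceable on the fragments, so the decomposition is dependency-preserving.

none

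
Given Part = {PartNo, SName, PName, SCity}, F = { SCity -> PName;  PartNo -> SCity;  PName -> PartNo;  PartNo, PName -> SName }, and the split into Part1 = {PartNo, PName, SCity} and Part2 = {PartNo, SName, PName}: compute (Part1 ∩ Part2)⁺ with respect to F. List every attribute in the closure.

PartNo, SName, PName, SCity

Part1 ∩ Part2 = {PartNo, PName}.
PartNo → SCity applies, adding SCity
PartNo, PName → SName applies, adding SName
Closure: {PartNo, SName, PName, SCity}.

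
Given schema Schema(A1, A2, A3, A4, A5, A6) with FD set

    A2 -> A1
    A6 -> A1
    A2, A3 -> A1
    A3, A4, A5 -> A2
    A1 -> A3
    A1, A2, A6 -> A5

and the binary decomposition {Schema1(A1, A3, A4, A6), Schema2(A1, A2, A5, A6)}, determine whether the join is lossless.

No

Common attributes: Schema1 ∩ Schema2 = {A1, A6}.
Closure of {A1, A6}: A1 → A3 applies, adding A3. So (A1, A6)⁺ = {A1, A3, A6}.
The closure contains neither all of Schema1 = {A1, A3, A4, A6} nor all of Schema2 = {A1, A2, A5, A6}, so the common attributes are not a superkey of either fragment. The join is lossy.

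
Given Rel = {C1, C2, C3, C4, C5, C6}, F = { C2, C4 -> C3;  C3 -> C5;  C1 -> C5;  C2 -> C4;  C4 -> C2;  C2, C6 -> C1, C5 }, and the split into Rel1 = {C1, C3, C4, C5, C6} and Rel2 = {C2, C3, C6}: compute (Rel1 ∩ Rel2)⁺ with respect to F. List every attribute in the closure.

C3, C5, C6

Rel1 ∩ Rel2 = {C3, C6}.
C3 → C5 applies, adding C5
Closure: {C3, C5, C6}.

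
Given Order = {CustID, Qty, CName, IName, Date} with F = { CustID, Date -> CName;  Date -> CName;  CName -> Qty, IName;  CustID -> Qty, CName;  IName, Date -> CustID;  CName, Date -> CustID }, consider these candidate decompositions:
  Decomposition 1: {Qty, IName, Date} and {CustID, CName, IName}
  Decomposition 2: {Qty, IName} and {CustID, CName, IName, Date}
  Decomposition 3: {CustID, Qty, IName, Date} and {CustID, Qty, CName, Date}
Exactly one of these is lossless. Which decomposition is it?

Decomposition 3

Decomposition 1: common = {IName}, closure = {IName} → lossy.
Decomposition 2: common = {IName}, closure = {IName} → lossy.
Decomposition 3: common = {CustID, Qty, Date}, closure = {CustID, Qty, CName, IName, Date} → lossless.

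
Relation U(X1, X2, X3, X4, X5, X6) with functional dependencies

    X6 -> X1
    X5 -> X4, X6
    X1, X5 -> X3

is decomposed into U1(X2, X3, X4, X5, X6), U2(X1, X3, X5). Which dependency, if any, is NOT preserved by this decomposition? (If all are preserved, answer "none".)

X6 -> X1

Check X6 → X1: no single fragment contains all of {X1, X6}, and the restricted closure of {X6} across the fragments never reaches {X1}.
X5 → X4, X6 is preserved.
X1, X5 → X3 is preserved.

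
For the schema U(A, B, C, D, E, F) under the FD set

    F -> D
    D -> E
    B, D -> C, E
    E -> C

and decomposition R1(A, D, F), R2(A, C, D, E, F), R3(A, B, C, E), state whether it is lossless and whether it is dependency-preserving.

lossy but dependency-preserving

Lossless test (chase): Rows 1 and 2 agree on D; apply D→E and equate their E entries. Rows 1 and 2 agree on E; apply E→C and equate their C entries. No row becomes fully distinguished — the join is lossy.
Dependency preservation: B, D → C, E is not contained in any single fragment, but the restricted closure of its left-hand side across the fragments still reaches the right-hand side; the remaining FDs each lie inside some fragment. All dependencies are preserved.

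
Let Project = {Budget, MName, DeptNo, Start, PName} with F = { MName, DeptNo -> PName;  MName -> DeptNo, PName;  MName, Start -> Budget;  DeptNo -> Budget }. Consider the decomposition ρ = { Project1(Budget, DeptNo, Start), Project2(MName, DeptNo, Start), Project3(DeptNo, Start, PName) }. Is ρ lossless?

Chase test. Columns are Budget, MName, DeptNo, Start, PName; row i has aⱼ where attribute j ∈ Projecti, else bᵢⱼ.
Initial tableau (one row per fragment):
  row 1: a1 b12 a3 a4 b15
  row 2: b21 a2 a3 a4 b25
  row 3: b31 b32 a3 a4 a5
Rows 1 and 2 agree on DeptNo; apply DeptNo→Budget and equate their Budget entries.
Rows 1 and 3 agree on DeptNo; apply DeptNo→Budget and equate their Budget entries.
No row becomes fully distinguished — the join is lossy.

No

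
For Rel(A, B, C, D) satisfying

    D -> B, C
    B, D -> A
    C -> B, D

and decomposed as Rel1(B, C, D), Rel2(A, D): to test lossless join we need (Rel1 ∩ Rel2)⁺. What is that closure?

A, B, C, D

Rel1 ∩ Rel2 = {D}.
D → B, C applies, adding B, C
B, D → A applies, adding A
Closure: {A, B, C, D}.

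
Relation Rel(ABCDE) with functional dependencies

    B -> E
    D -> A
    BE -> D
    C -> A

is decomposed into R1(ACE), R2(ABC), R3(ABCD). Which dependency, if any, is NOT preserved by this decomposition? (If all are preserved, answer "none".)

B -> E

Check B → E: no single fragment contains all of {BE}, and the restricted closure of {B} across the fragments never reaches {E}.
D → A is preserved.
BE → D is preserved.
C → A is preserved.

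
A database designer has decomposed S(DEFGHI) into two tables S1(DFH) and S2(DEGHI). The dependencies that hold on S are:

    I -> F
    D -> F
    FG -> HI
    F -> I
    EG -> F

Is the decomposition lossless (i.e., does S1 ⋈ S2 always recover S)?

Common attributes: S1 ∩ S2 = {DH}.
Closure of {DH}: D → F applies, adding F; F → I applies, adding I. So (DH)⁺ = {DFHI}.
This closure contains every attribute of S1, so S1 ∩ S2 → S1. The join is lossless.

Yes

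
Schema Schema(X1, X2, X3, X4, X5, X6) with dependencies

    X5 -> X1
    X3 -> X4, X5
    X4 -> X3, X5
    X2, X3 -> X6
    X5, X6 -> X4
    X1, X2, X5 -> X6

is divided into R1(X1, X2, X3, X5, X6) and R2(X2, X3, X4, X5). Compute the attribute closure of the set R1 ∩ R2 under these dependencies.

X1, X2, X3, X4, X5, X6

R1 ∩ R2 = {X2, X3, X5}.
X5 → X1 applies, adding X1
X3 → X4, X5 applies, adding X4
X2, X3 → X6 applies, adding X6
Closure: {X1, X2, X3, X4, X5, X6}.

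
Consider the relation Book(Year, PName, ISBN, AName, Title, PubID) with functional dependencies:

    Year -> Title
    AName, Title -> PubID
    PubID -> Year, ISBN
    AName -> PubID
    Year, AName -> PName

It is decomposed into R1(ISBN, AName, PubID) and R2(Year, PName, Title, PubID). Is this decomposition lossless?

Common attributes: R1 ∩ R2 = {PubID}.
Closure of {PubID}: PubID → Year, ISBN applies, adding Year, ISBN; Year → Title applies, adding Title. So (PubID)⁺ = {Year, ISBN, Title, PubID}.
The closure contains neither all of R1 = {ISBN, AName, PubID} nor all of R2 = {Year, PName, Title, PubID}, so the common attributes are not a superkey of either fragment. The join is lossy.

No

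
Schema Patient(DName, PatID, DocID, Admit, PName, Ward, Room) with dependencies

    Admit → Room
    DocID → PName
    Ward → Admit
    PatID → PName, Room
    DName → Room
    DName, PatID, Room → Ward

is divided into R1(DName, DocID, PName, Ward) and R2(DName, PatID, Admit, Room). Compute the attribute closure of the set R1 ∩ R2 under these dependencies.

DName, Room

R1 ∩ R2 = {DName}.
DName → Room applies, adding Room
Closure: {DName, Room}.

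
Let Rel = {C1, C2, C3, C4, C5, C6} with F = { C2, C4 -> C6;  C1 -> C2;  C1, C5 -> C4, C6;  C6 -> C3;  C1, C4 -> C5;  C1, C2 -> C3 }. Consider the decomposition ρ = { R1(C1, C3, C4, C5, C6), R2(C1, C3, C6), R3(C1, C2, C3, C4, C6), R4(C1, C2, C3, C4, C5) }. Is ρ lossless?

Yes

Chase test. Columns are C1, C2, C3, C4, C5, C6; row i has aⱼ where attribute j ∈ Ri, else bᵢⱼ.
Initial tableau (one row per fragment):
  row 1: a1 b12 a3 a4 a5 a6
  row 2: a1 b22 a3 b24 b25 a6
  row 3: a1 a2 a3 a4 b35 a6
  row 4: a1 a2 a3 a4 a5 b46
Rows 3 and 4 agree on C2, C4; apply C2, C4→C6 and equate their C6 entries.
Rows 1 and 2 agree on C1; apply C1→C2 and equate their C2 entries.
Rows 1 and 3 agree on C1; apply C1→C2 and equate their C2 entries.
Rows 1 and 3 agree on C1, C4; apply C1, C4→C5 and equate their C5 entries.
Row 1 is now all distinguished symbols — the join is lossless.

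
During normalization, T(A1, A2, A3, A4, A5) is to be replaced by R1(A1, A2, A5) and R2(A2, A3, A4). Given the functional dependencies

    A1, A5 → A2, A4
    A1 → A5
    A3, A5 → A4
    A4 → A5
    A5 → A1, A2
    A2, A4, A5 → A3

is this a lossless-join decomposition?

Common attributes: R1 ∩ R2 = {A2}.
No dependency enlarges {A2}, so (A2)⁺ = {A2}.
The closure contains neither all of R1 = {A1, A2, A5} nor all of R2 = {A2, A3, A4}, so the common attributes are not a superkey of either fragment. The join is lossy.

No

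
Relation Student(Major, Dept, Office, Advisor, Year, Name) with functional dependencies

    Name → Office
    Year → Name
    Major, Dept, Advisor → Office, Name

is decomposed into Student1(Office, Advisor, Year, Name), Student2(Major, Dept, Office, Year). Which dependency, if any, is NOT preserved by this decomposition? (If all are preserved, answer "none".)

Check Major, Dept, Advisor → Office, Name: no single fragment contains all of {Major, Dept, Office, Advisor, Name}, and the restricted closure of {Major, Dept, Advisor} across the fragments never reaches {Office, Name}.
Name → Office is preserved.
Year → Name is preserved.

Major, Dept, Advisor → Office, Name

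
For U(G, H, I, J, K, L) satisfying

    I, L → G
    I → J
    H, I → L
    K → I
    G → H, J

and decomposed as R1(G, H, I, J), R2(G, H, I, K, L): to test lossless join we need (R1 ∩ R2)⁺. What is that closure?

G, H, I, J, L

R1 ∩ R2 = {G, H, I}.
I → J applies, adding J
H, I → L applies, adding L
Closure: {G, H, I, J, L}.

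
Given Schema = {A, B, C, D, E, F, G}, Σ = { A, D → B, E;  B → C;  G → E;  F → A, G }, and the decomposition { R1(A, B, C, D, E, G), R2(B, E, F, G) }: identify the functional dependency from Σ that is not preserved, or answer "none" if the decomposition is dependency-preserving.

Check F → A, G: no single fragment contains all of {A, F, G}, and the restricted closure of {F} across the fragments never reaches {A, G}.
A, D → B, E is preserved.
B → C is preserved.
G → E is preserved.

F → A, G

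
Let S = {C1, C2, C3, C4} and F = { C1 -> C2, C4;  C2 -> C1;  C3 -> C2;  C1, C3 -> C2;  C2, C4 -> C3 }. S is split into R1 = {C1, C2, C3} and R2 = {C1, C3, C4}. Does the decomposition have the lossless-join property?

Common attributes: R1 ∩ R2 = {C1, C3}.
Closure of {C1, C3}: C1 → C2, C4 applies, adding C2, C4. So (C1, C3)⁺ = {C1, C2, C3, C4}.
This closure contains every attribute of R1, so R1 ∩ R2 → R1. The join is lossless.

Yes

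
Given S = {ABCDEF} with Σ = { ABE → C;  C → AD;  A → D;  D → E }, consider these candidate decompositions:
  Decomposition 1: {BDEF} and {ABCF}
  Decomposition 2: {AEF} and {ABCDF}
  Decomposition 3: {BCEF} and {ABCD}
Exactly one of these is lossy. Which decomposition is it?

Decomposition 1

Decomposition 1: common = {BF}, closure = {BF} → lossy.
Decomposition 2: common = {AF}, closure = {ADEF} → lossless.
Decomposition 3: common = {BC}, closure = {ABCDE} → lossless.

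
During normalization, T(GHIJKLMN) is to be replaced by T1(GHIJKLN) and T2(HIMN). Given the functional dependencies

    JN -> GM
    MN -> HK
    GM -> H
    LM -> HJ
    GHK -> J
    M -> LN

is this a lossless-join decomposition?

Common attributes: T1 ∩ T2 = {HIN}.
No dependency enlarges {HIN}, so (HIN)⁺ = {HIN}.
The closure contains neither all of T1 = {GHIJKLN} nor all of T2 = {HIMN}, so the common attributes are not a superkey of either fragment. The join is lossy.

No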